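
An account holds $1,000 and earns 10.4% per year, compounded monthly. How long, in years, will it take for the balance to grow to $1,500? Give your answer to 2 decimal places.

3.92 years

(1 + 0.00866667)^(12t) = 1,500/1,000 = 1.5.
12t·ln(1 + 0.00866667) = ln(1.5); 12t = 0.40547/0.00862933 ≈ 46.9869.
t ≈ 3.9156 years.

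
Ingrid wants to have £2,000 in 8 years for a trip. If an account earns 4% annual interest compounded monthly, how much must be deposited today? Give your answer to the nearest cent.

£1,453.07

Periodic rate = 4%/12 = 0.00333333; 96 periods.
P = 2,000/(1 + 0.04/12)^96 ≈ 2,000/1.376395119 ≈ 1,453.0711.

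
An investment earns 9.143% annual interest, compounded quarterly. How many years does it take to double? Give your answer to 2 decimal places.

(1 + 0.0228575)^(4t) = 2.
4t = ln 2 / ln(1 + 0.0228575) ≈ 0.69315/0.0226002 ≈ 30.6700.
t ≈ 7.6675.

7.67 years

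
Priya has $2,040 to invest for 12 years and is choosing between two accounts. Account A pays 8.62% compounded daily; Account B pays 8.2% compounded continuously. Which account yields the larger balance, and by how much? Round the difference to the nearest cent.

Account A, by $281.39

A: (1 + 0.0862/365)^4380 ≈ 2.813074111, so 2,040 × 2.813074111 ≈ 5,738.6712.
B: e^(0.082·12) = e^0.984 ≈ 2.675135411, so 2,040 × 2.675135411 ≈ 5,457.2762.
Difference ≈ 281.3949 in favor of A.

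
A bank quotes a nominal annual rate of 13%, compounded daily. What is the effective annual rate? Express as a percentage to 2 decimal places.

EAR = (1 + 13%/365)^365 − 1 = (1 + 0.000356164)^365 − 1.
(1 + 0.000356164)^365 ≈ 1.138802, so EAR ≈ 13.88020%.

13.88%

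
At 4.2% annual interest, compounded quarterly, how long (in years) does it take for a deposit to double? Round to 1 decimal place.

(1 + 0.0105)^(4t) = 2.
4t = ln 2 / ln(1 + 0.0105) ≈ 0.69315/0.0104453 ≈ 66.3600.
t ≈ 16.5900.

16.6 years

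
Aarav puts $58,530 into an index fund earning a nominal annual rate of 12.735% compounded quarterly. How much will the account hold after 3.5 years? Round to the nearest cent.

Periodic rate = 12.735%/4 = 0.0318375; periods = 4·3.5 = 14.
A = 58,530·(1 + 0.0318375)^14 ≈ 58,530·1.5508089653 ≈ 90,768.8487.

$90,768.85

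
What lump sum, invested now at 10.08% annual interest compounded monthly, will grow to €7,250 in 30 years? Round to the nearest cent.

€356.88

Periodic rate = 10.08%/12 = 0.0084; 360 periods.
P = 7,250/(1 + 0.0084)^360 ≈ 7,250/20.31521026 ≈ 356.8755.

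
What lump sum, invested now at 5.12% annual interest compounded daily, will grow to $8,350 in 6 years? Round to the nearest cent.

$6,141.59

Periodic rate = 5.12%/365 = 0.000140274; 2190 periods.
P = 8,350/(1 + 0.0512/365)^2190 ≈ 8,350/1.359583572 ≈ 6,141.5864.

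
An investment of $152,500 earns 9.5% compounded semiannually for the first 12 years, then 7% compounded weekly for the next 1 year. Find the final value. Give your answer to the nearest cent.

$498,134.67

After 12 years at 9.5%: 152,500 × 3.04576757795 ≈ 464,479.5556.
Then 1 years at 7%: 464,479.5556 × 1.07245769611 ≈ 498,134.6741.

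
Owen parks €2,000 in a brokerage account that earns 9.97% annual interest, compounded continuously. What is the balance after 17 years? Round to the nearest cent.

€10,892.20

A = P·e^(rt) = 2,000·e^(0.0997·17) = 2,000·e^1.6949.
e^1.6949 ≈ 5.4461013278, so A ≈ 10,892.2027.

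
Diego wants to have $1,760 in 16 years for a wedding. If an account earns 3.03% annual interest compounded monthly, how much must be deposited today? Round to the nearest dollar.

Growth factor = (1 + 0.002525)^192 ≈ 1.622858286.
P = 1,760/1.622858286 ≈ 1,084.5063.

$1,085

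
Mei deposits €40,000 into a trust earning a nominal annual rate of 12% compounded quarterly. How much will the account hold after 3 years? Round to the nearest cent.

Periodic rate = 12%/4 = 0.03; periods = 4·3 = 12.
A = 40,000·(1 + 0.03)^12 ≈ 40,000·1.4257608868 ≈ 57,030.4355.

€57,030.44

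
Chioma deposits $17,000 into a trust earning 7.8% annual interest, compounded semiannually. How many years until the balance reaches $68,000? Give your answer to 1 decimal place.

(1 + 0.039)^(2t) = 68,000/17,000 = 4.
2t·ln(1 + 0.039) = ln(4); 2t = 1.3863/0.0382587 ≈ 36.2347.
t ≈ 18.1174 years.

18.1 years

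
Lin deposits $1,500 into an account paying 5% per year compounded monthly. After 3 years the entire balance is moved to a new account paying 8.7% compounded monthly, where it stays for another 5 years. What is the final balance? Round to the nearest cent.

After 3 years at 5%: 1,500 × 1.161472231 ≈ 1,742.2083.
Then 5 years at 8.7%: 1,742.2083 × 1.542540458 ≈ 2,687.4269.

$2,687.43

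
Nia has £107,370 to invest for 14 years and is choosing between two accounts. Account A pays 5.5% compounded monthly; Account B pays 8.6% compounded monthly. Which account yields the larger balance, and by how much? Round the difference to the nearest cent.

Account B, by £124,889.71

A: (1 + 0.055/12)^168 ≈ 2.15597011144, so 107,370 × 2.15597011144 ≈ 231,486.5109.
B: (1 + 0.086/12)^168 ≈ 3.3191415142, so 107,370 × 3.3191415142 ≈ 356,376.2244.
Difference ≈ 124,889.7135 in favor of B.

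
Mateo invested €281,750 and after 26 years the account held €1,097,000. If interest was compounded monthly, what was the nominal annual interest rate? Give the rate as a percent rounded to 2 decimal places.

5.24%

(1 + r/12)^312 = 1,097,000/281,750 = 3.89352.
1 + r/12 = 3.89352^(1/312) ≈ 1.004366, so r/12 ≈ 0.00436628.
r ≈ 12·0.00436628 = 5.23954%.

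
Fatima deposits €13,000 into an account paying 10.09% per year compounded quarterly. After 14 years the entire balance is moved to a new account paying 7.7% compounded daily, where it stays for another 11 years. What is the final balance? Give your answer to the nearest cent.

€122,356.35

Phase 1: 13,000·(1 + 0.025225)^56 ≈ 52,458.7421.
Phase 2: 52,458.7421·(1 + 0.077/365)^4015 ≈ 122,356.3474.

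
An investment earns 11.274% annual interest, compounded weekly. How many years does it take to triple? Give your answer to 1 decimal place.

9.8 years

(1 + 0.00216808)^(52t) = 3.
52t = ln 3 / ln(1 + 0.00216808) ≈ 1.0986/0.00216573 ≈ 507.2711.
t ≈ 9.7552.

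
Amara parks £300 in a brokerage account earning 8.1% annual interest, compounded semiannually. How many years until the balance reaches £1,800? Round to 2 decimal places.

22.57 years

We need (1 + 0.0405)^(2t) = 6, so 2t = ln 6 / ln 1.0405 ≈ 45.1309.
t ≈ 45.1309/2 = 22.5655 years.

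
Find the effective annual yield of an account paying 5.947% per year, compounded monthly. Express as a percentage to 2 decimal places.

One year is 12 periods at 0.00495583 each: (1 + 0.00495583)^12 ≈ 1.061118.
EAR = 1.061118 − 1 ≈ 6.11181%.

6.11%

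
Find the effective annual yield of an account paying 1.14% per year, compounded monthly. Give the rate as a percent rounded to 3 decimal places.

One year is 12 periods at 0.00095 each: (1 + 0.00095)^12 ≈ 1.01146.
EAR = 1.01146 − 1 ≈ 1.14598%.

1.146%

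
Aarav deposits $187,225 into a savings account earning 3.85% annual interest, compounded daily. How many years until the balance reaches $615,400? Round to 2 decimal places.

We need (1 + 0.000105479)^(365t) = 3.287, so 365t = ln 3.287 / ln 1.000105 ≈ 11282.0468.
t ≈ 11282.0468/365 = 30.9097 years.

30.91 years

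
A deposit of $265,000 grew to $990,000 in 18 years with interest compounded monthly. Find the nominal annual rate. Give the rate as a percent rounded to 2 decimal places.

(1 + r/12)^216 = 990,000/265,000 = 3.73585.
1 + r/12 = 3.73585^(1/216) ≈ 1.00612, so r/12 ≈ 0.00612039.
r ≈ 12·0.00612039 = 7.34447%.

7.34%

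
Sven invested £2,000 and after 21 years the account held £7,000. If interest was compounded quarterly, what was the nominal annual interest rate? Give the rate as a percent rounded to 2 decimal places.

6.01%

(1 + r/4)^84 = 7,000/2,000 = 3.5.
1 + r/4 = 3.5^(1/84) ≈ 1.015026, so r/4 ≈ 0.0150256.
r ≈ 4·0.0150256 = 6.01024%.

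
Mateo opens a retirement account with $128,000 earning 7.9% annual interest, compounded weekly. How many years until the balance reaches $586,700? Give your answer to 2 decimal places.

We need (1 + 0.00151923)^(52t) = 4.5836, so 52t = ln 4.5836 / ln 1.001519 ≈ 1002.9020.
t ≈ 1002.9020/52 = 19.2866 years.

19.29 years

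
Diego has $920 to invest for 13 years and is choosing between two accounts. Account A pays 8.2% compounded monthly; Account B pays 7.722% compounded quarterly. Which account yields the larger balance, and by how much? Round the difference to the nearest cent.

Account A, by $175.19

Account A growth factor: (1 + 0.082/12)^156 ≈ 2.89323236; balance ≈ 2,661.7738.
Account B growth factor: (1 + 0.019305)^52 ≈ 2.702813238; balance ≈ 2,486.5882.
Account A is larger by 175.1856.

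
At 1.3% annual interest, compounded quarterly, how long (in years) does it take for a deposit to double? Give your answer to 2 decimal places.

(1 + 0.00325)^(4t) = 2.
4t = ln 2 / ln(1 + 0.00325) ≈ 0.69315/0.00324473 ≈ 213.6224.
t ≈ 53.4056.

53.41 years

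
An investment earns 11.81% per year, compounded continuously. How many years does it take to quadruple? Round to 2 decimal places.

11.74 years

e^(0.1181t) = 4, so 0.1181t = ln 4 ≈ 1.3863.
t ≈ 1.3863/0.1181 ≈ 11.7383.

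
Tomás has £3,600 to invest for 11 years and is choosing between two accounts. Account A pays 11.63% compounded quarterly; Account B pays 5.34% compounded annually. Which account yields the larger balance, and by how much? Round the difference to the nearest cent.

Account A, by £6,324.79

A: (1 + 0.029075)^44 ≈ 3.5291427051, so 3,600 × 3.5291427051 ≈ 12,704.9137.
B: (1 + 0.0534)^11 ≈ 1.772255996, so 3,600 × 1.772255996 ≈ 6,380.1216.
Difference ≈ 6,324.7922 in favor of A.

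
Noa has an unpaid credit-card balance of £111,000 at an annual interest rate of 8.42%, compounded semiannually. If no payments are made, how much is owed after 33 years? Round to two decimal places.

£1,687,885.99

Growth factor = (1 + 0.0421)^66 ≈ 15.20618007456.
A ≈ 111,000 × 15.20618007456 ≈ 1,687,885.9883.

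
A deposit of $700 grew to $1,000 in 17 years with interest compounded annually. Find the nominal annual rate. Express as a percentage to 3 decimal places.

2.120%

The 17-period growth factor is 1,000/700 = 1.42857.
r = 1.42857^(1/17) − 1 ≈ 0.0212025, i.e. 2.12025%.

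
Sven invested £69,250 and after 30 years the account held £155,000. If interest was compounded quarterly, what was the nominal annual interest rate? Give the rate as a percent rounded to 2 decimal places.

2.69%

(1 + r/4)^120 = 155,000/69,250 = 2.23827.
1 + r/4 = 2.23827^(1/120) ≈ 1.006737, so r/4 ≈ 0.00673677.
r ≈ 4·0.00673677 = 2.69471%.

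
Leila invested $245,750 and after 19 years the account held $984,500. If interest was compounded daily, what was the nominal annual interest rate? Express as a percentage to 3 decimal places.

7.305%

(1 + r/365)^6935 = 984,500/245,750 = 4.0061.
1 + r/365 = 4.0061^(1/6935) ≈ 1.0002, so r/365 ≈ 0.000200138.
r ≈ 365·0.000200138 = 7.30504%.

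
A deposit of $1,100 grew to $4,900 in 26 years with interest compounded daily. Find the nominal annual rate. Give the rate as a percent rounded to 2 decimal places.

5.75%

(1 + r/365)^9490 = 4,900/1,100 = 4.45455.
1 + r/365 = 4.45455^(1/9490) ≈ 1.000157, so r/365 ≈ 0.000157433.
r ≈ 365·0.000157433 = 5.74632%.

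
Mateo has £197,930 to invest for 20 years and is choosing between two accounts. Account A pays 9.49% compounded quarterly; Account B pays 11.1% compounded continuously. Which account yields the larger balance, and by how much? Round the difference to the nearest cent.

Account B, by £530,663.28

A: (1 + 0.023725)^80 ≈ 6.526265423252, so 197,930 × 6.526265423252 ≈ 1,291,743.7152.
B: e^(0.111·20) = e^2.22 ≈ 9.207330865882, so 197,930 × 9.207330865882 ≈ 1,822,406.9983.
Difference ≈ 530,663.2831 in favor of B.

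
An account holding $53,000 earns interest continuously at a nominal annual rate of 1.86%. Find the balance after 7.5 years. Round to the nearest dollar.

A = P·e^(rt) = 53,000·e^(0.0186·7.5) = 53,000·e^0.1395.
e^0.1395 ≈ 1.1496988057, so A ≈ 60,934.0367.

$60,934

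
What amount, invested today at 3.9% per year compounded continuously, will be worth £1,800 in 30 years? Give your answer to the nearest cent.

P = A·e^(−rt) = 1,800·e^(−1.17).
e^(−1.17) ≈ 0.3103669413, so P ≈ 558.6605.

£558.66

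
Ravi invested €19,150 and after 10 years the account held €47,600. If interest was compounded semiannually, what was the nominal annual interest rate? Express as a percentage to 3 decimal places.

(1 + r/2)^20 = 47,600/19,150 = 2.48564.
1 + r/2 = 2.48564^(1/20) ≈ 1.046579, so r/2 ≈ 0.0465787.
r ≈ 2·0.0465787 = 9.31575%.

9.316%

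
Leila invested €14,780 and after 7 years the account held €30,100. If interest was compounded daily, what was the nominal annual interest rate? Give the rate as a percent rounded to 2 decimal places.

10.16%

The 2555-period growth factor is 30,100/14,780 = 2.03654.
r/365 = 2.03654^(1/2555) − 1 ≈ 0.000278415, so r ≈ 365·0.000278415 = 10.16213%.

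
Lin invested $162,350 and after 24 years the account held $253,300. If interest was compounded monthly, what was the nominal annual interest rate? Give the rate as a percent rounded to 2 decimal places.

1.85%

The 288-period growth factor is 253,300/162,350 = 1.56021.
r/12 = 1.56021^(1/288) − 1 ≈ 0.00154571, so r ≈ 12·0.00154571 = 1.85485%.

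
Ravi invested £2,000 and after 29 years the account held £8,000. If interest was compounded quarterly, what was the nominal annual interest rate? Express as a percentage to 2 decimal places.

4.81%

(1 + r/4)^116 = 8,000/2,000 = 4.
1 + r/4 = 4^(1/116) ≈ 1.012023, so r/4 ≈ 0.0120225.
r ≈ 4·0.0120225 = 4.80900%.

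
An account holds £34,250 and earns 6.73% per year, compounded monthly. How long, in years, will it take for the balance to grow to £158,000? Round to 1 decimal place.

(1 + 0.00560833)^(12t) = 158,000/34,250 = 4.6131.
12t·ln(1 + 0.00560833) = ln(4.6131); 12t = 1.5289/0.00559267 ≈ 273.3774.
t ≈ 22.7815 years.

22.8 years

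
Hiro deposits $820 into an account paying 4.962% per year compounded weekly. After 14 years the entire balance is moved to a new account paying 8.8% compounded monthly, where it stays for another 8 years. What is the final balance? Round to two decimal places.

After 14 years at 4.962%: 820 × 2.00240462 ≈ 1,641.9718.
Then 8 years at 8.8%: 1,641.9718 × 2.016636889 ≈ 3,311.2609.

$3,311.26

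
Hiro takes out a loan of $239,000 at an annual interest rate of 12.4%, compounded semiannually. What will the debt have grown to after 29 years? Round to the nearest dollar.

Growth factor = (1 + 0.062)^58 ≈ 32.75080439783.
A ≈ 239,000 × 32.75080439783 ≈ 7,827,442.2511.

$7,827,442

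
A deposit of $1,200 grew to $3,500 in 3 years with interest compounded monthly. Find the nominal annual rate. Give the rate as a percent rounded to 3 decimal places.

(1 + r/12)^36 = 3,500/1,200 = 2.91667.
1 + r/12 = 2.91667^(1/36) ≈ 1.030181, so r/12 ≈ 0.030181.
r ≈ 12·0.030181 = 36.21716%.

36.217%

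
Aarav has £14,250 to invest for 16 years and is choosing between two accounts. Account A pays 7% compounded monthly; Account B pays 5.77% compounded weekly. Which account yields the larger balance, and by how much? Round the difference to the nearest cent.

Account A, by £7,678.65

A: (1 + 0.07/12)^192 ≈ 3.0548973204, so 14,250 × 3.0548973204 ≈ 43,532.2868.
B: (1 + 0.0577/52)^832 ≈ 2.5160448891, so 14,250 × 2.5160448891 ≈ 35,853.6397.
Difference ≈ 7,678.6471 in favor of A.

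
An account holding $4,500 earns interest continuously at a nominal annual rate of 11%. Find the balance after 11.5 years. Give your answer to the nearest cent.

$15,943.92

A = P·e^(rt) = 4,500·e^(0.11·11.5) = 4,500·e^1.265.
e^1.265 ≈ 3.5430927361, so A ≈ 15,943.9173.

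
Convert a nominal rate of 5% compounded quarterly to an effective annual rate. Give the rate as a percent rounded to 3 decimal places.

EAR = (1 + 5%/4)^4 − 1 = (1 + 0.0125)^4 − 1.
(1 + 0.0125)^4 ≈ 1.050945, so EAR ≈ 5.09453%.

5.095%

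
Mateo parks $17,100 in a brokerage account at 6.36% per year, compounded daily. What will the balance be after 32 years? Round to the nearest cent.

$130,856.48

Growth factor = (1 + 0.0636/365)^11680 ≈ 7.65242588928.
A ≈ 17,100 × 7.65242588928 ≈ 130,856.4827.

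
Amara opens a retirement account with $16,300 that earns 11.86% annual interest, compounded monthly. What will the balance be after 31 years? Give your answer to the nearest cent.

$632,522.26

Periodic rate = 11.86%/12 = 0.00988333; periods = 12·31 = 372.
A = 16,300·(1 + 0.1186/12)^372 ≈ 16,300·38.8050463359 ≈ 632,522.2553.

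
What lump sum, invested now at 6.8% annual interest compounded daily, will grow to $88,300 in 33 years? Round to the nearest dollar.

$9,365

Periodic rate = 6.8%/365 = 0.000186301; 12045 periods.
P = 88,300/(1 + 0.068/365)^12045 ≈ 88,300/9.4290089513 ≈ 9,364.7170.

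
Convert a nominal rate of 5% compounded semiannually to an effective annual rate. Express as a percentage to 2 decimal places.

5.06%

EAR = (1 + 5%/2)^2 − 1 = (1 + 0.025)^2 − 1.
(1 + 0.025)^2 ≈ 1.050625, so EAR ≈ 5.06250%.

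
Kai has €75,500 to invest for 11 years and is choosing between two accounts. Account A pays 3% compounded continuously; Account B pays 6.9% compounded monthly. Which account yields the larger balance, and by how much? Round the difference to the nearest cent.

A: e^(0.03·11) = e^0.33 ≈ 1.39096812846, so 75,500 × 1.39096812846 ≈ 105,018.0937.
B: (1 + 0.00575)^132 ≈ 2.1315005258, so 75,500 × 2.1315005258 ≈ 160,928.2897.
Difference ≈ 55,910.1960 in favor of B.

Account B, by €55,910.20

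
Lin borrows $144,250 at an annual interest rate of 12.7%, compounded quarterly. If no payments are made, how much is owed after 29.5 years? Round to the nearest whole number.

Periodic rate = 12.7%/4 = 0.03175; periods = 4·29.5 = 118.
A = 144,250·(1 + 0.03175)^118 ≈ 144,250·39.97498880882 ≈ 5,766,392.1357.

$5,766,392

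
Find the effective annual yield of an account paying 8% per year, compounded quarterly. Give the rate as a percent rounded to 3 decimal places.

EAR = (1 + 8%/4)^4 − 1 = (1 + 0.02)^4 − 1.
(1 + 0.02)^4 ≈ 1.082432, so EAR ≈ 8.24322%.

8.243%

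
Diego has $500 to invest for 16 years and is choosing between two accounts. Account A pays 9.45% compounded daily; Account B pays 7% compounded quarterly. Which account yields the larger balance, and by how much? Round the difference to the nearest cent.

Account A, by $749.80

A: (1 + 0.0945/365)^5840 ≈ 4.534905758, so 500 × 4.534905758 ≈ 2,267.4529.
B: (1 + 0.0175)^64 ≈ 3.035307852, so 500 × 3.035307852 ≈ 1,517.6539.
Difference ≈ 749.7990 in favor of A.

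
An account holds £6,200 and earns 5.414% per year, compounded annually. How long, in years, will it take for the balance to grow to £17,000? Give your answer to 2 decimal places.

19.13 years

We need (1 + 0.05414)^t = 2.7419, so t = ln 2.7419 / ln 1.05414 ≈ 19.1306.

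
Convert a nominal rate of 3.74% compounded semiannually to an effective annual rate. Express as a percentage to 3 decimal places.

3.775%

EAR = (1 + 3.74%/2)^2 − 1 = (1 + 0.0187)^2 − 1.
(1 + 0.0187)^2 ≈ 1.03775, so EAR ≈ 3.77497%.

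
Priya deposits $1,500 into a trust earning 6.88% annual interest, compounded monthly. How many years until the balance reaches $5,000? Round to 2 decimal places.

17.55 years

We need (1 + 0.00573333)^(12t) = 3.3333, so 12t = ln 3.3333 / ln 1.005733 ≈ 210.5967.
t ≈ 210.5967/12 = 17.5497 years.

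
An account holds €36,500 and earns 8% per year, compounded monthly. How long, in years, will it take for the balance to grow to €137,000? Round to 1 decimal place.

16.6 years

We need (1 + 0.00666667)^(12t) = 3.7534, so 12t = ln 3.7534 / ln 1.006667 ≈ 199.0609.
t ≈ 199.0609/12 = 16.5884 years.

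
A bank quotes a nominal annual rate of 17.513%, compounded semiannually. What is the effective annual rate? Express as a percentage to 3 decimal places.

18.280%

EAR = (1 + 17.513%/2)^2 − 1 = (1 + 0.087565)^2 − 1.
(1 + 0.087565)^2 ≈ 1.182798, so EAR ≈ 18.27976%.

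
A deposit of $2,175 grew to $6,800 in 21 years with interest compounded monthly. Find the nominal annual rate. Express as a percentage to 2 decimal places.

(1 + r/12)^252 = 6,800/2,175 = 3.12644.
1 + r/12 = 3.12644^(1/252) ≈ 1.004534, so r/12 ≈ 0.00453363.
r ≈ 12·0.00453363 = 5.44036%.

5.44%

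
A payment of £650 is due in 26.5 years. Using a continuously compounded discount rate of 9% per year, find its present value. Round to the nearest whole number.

P = A·e^(−rt) = 650·e^(−2.385).
e^(−2.385) ≈ 0.0920889796, so P ≈ 59.8578.

£60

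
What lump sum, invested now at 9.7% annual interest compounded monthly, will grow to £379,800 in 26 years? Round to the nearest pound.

£30,808

Periodic rate = 9.7%/12 = 0.00808333; 312 periods.
P = 379,800/(1 + 0.097/12)^312 ≈ 379,800/12.3278572077 ≈ 30,808.2738.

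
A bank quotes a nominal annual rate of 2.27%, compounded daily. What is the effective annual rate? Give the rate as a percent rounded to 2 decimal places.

2.30%

EAR = (1 + 2.27%/365)^365 − 1 = (1 + 0.0000621918)^365 − 1.
(1 + 0.0000621918)^365 ≈ 1.022959, so EAR ≈ 2.29589%.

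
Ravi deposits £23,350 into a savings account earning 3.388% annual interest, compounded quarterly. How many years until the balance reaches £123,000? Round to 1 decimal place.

49.3 years

(1 + 0.00847)^(4t) = 123,000/23,350 = 5.2677.
4t·ln(1 + 0.00847) = ln(5.2677); 4t = 1.6616/0.00843433 ≈ 197.0029.
t ≈ 49.2507 years.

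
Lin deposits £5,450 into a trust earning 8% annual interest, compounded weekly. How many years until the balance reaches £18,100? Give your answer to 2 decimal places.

We need (1 + 0.00153846)^(52t) = 3.3211, so 52t = ln 3.3211 / ln 1.001538 ≈ 780.7926.
t ≈ 780.7926/52 = 15.0152 years.

15.02 years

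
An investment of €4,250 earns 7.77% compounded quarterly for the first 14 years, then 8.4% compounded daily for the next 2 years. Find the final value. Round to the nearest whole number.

€14,765

Phase 1: 4,250·(1 + 0.019425)^56 ≈ 12,482.0122.
Phase 2: 12,482.0122·(1 + 0.084/365)^730 ≈ 14,765.1438.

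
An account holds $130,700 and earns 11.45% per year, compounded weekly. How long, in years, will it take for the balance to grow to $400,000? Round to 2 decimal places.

9.78 years

We need (1 + 0.00220192)^(52t) = 3.0604, so 52t = ln 3.0604 / ln 1.002202 ≈ 508.5514.
t ≈ 508.5514/52 = 9.7798 years.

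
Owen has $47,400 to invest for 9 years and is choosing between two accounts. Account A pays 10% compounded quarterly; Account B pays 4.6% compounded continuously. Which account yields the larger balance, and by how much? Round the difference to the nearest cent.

Account A growth factor: (1 + 0.025)^36 ≈ 2.43253531572; balance ≈ 115,302.1740.
Account B growth factor: e^(0.046·9) = e^0.414 ≈ 1.5128571269; balance ≈ 71,709.4278.
Account A is larger by 43,592.7462.

Account A, by $43,592.75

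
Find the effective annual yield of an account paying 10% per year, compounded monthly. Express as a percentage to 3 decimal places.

EAR = (1 + 10%/12)^12 − 1 = (1 + 0.00833333)^12 − 1.
(1 + 0.00833333)^12 ≈ 1.104713, so EAR ≈ 10.47131%.

10.471%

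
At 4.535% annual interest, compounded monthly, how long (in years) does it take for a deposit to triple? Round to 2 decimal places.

(1 + 0.00377917)^(12t) = 3.
12t = ln 3 / ln(1 + 0.00377917) ≈ 1.0986/0.00377204 ≈ 291.2512.
t ≈ 24.2709.

24.27 years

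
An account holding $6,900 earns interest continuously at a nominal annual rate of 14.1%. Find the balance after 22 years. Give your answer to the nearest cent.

$153,472.50

A = P·e^(rt) = 6,900·e^(0.141·22) = 6,900·e^3.102.
e^3.102 ≈ 22.2423916095, so A ≈ 153,472.5021.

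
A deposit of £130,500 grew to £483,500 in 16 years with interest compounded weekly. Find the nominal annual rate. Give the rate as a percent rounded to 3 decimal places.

8.192%

The 832-period growth factor is 483,500/130,500 = 3.70498.
r/52 = 3.70498^(1/832) − 1 ≈ 0.00157537, so r ≈ 52·0.00157537 = 8.19193%.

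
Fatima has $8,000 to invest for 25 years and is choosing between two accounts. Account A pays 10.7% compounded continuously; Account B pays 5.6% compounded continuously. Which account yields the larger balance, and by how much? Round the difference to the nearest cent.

Account A, by $83,657.20

A: e^(0.107·25) = e^2.675 ≈ 14.5123498396, so 8,000 × 14.5123498396 ≈ 116,098.7987.
B: e^(0.056·25) = e^1.4 ≈ 4.0551999668, so 8,000 × 4.0551999668 ≈ 32,441.5997.
Difference ≈ 83,657.1990 in favor of A.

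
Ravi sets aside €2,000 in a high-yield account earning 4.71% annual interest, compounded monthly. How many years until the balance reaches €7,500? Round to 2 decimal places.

28.12 years

(1 + 0.003925)^(12t) = 7,500/2,000 = 3.75.
12t·ln(1 + 0.003925) = ln(3.75); 12t = 1.3218/0.00391732 ≈ 337.4135.
t ≈ 28.1178 years.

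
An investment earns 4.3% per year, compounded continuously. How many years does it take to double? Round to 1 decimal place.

16.1 years

e^(0.043t) = 2, so 0.043t = ln 2 ≈ 0.69315.
t ≈ 0.69315/0.043 ≈ 16.1197.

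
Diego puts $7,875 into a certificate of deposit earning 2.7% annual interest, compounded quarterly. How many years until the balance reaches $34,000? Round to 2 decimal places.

54.36 years

(1 + 0.00675)^(4t) = 34,000/7,875 = 4.3175.
4t·ln(1 + 0.00675) = ln(4.3175); 4t = 1.4627/0.00672732 ≈ 217.4220.
t ≈ 54.3555 years.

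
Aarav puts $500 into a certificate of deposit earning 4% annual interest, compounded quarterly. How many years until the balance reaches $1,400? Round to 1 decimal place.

(1 + 0.01)^(4t) = 1,400/500 = 2.8.
4t·ln(1 + 0.01) = ln(2.8); 4t = 1.0296/0.00995033 ≈ 103.4759.
t ≈ 25.8690 years.

25.9 years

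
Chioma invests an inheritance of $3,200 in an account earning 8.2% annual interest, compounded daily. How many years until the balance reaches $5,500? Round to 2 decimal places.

We need (1 + 0.000224658)^(365t) = 1.7188, so 365t = ln 1.7188 / ln 1.000225 ≈ 2411.0392.
t ≈ 2411.0392/365 = 6.6056 years.

6.61 years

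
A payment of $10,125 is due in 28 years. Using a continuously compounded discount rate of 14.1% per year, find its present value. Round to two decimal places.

$195.34

P = A·e^(−rt) = 10,125·e^(−3.948).
e^(−3.948) ≈ 0.019293249714, so P ≈ 195.3442.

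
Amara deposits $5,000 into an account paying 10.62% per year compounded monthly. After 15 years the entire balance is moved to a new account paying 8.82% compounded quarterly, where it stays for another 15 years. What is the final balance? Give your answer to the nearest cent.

After 15 years at 10.62%: 5,000 × 4.8841354542 ≈ 24,420.6773.
Then 15 years at 8.82%: 24,420.6773 × 3.7010806917 ≈ 90,382.8971.

$90,382.90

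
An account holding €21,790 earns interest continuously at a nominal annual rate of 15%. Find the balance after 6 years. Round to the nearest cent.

A = P·e^(rt) = 21,790·e^(0.15·6) = 21,790·e^0.9.
e^0.9 ≈ 2.4596031112, so A ≈ 53,594.7518.

€53,594.75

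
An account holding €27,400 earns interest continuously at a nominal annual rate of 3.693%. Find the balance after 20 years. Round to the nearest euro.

A = P·e^(rt) = 27,400·e^(0.03693·20) = 27,400·e^0.7386.
e^0.7386 ≈ 2.0930032578, so A ≈ 57,348.2893.

€57,348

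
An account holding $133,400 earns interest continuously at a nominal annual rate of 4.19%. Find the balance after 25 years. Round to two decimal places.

$380,258.82

A = P·e^(rt) = 133,400·e^(0.0419·25) = 133,400·e^1.0475.
e^1.0475 ≈ 2.85051591299, so A ≈ 380,258.8228.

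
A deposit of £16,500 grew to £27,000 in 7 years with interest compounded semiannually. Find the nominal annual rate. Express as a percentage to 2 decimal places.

7.16%

The 14-period growth factor is 27,000/16,500 = 1.63636.
r/2 = 1.63636^(1/14) − 1 ≈ 0.0358029, so r ≈ 2·0.0358029 = 7.16058%.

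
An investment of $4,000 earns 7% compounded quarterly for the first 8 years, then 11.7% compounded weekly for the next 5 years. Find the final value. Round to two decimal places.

Phase 1: 4,000·(1 + 0.0175)^32 ≈ 6,968.8540.
Phase 2: 6,968.8540·(1 + 0.00225)^260 ≈ 12,500.8126.

$12,500.81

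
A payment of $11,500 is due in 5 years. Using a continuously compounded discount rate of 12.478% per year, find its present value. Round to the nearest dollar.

P = A·e^(−rt) = 11,500·e^(−0.6239).
e^(−0.6239) ≈ 0.53585054004, so P ≈ 6,162.2812.

$6,162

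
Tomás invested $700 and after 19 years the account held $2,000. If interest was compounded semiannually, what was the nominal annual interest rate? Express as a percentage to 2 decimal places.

5.60%

The 38-period growth factor is 2,000/700 = 2.85714.
r/2 = 2.85714^(1/38) − 1 ≈ 0.0280121, so r ≈ 2·0.0280121 = 5.60241%.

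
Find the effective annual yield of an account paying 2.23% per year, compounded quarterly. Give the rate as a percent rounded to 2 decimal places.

2.25%

One year is 4 periods at 0.005575 each: (1 + 0.005575)^4 ≈ 1.022487.
EAR = 1.022487 − 1 ≈ 2.24872%.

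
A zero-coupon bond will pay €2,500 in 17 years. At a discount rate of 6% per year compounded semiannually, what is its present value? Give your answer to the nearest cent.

Periodic rate = 6%/2 = 0.03; 34 periods.
P = 2,500/(1 + 0.03)^34 ≈ 2,500/2.731905296 ≈ 915.1122.

€915.11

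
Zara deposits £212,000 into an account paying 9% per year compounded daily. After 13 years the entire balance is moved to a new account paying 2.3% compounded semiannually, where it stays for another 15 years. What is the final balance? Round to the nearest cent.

After 13 years at 9%: 212,000 × 3.22152798702 ≈ 682,963.9332.
Then 15 years at 2.3%: 682,963.9332 × 1.40921291014 ≈ 962,441.5919.

£962,441.59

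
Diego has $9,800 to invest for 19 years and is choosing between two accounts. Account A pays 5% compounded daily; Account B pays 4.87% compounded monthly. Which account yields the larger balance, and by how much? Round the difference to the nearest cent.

Account A, by $662.83

A: (1 + 0.05/365)^6935 ≈ 2.5855414319, so 9,800 × 2.5855414319 ≈ 25,338.3060.
B: (1 + 0.0487/12)^228 ≈ 2.5179056799, so 9,800 × 2.5179056799 ≈ 24,675.4757.
Difference ≈ 662.8304 in favor of A.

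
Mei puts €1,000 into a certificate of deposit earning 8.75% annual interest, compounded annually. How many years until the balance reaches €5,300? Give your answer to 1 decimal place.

19.9 years

We need (1 + 0.0875)^t = 5.3, so t = ln 5.3 / ln 1.0875 ≈ 19.8817.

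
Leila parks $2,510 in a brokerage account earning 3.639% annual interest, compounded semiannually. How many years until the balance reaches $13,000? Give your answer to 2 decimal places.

45.61 years

(1 + 0.018195)^(2t) = 13,000/2,510 = 5.1793.
2t·ln(1 + 0.018195) = ln(5.1793); 2t = 1.6447/0.0180315 ≈ 91.2110.
t ≈ 45.6055 years.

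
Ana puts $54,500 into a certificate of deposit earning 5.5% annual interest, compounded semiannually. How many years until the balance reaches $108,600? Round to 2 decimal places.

(1 + 0.0275)^(2t) = 108,600/54,500 = 1.9927.
2t·ln(1 + 0.0275) = ln(1.9927); 2t = 0.68947/0.0271287 ≈ 25.4148.
t ≈ 12.7074 years.

12.71 years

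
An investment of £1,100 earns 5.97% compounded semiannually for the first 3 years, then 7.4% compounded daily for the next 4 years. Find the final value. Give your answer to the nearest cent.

Phase 1: 1,100·(1 + 0.02985)^6 ≈ 1,312.3103.
Phase 2: 1,312.3103·(1 + 0.074/365)^1460 ≈ 1,764.3091.

£1,764.31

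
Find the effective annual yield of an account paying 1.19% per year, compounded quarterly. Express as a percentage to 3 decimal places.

1.195%

One year is 4 periods at 0.002975 each: (1 + 0.002975)^4 ≈ 1.011953.
EAR = 1.011953 − 1 ≈ 1.19532%.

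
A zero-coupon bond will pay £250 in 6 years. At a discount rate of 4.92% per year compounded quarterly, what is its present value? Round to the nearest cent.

Periodic rate = 4.92%/4 = 0.0123; 24 periods.
P = 250/(1 + 0.0123)^24 ≈ 250/1.3409781 ≈ 186.4311.

£186.43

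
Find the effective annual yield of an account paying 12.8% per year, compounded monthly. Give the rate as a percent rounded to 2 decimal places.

13.58%

EAR = (1 + 12.8%/12)^12 − 1 = (1 + 0.0106667)^12 − 1.
(1 + 0.0106667)^12 ≈ 1.135783, so EAR ≈ 13.57829%.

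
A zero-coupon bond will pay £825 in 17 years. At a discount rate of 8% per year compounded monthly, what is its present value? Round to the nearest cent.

£212.70

Growth factor = (1 + 0.08/12)^204 ≈ 3.87864829.
P = 825/3.87864829 ≈ 212.7030.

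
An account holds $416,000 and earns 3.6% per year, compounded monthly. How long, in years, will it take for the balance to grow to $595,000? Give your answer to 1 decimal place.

(1 + 0.003)^(12t) = 595,000/416,000 = 1.4303.
12t·ln(1 + 0.003) = ln(1.4303); 12t = 0.35788/0.00299551 ≈ 119.4709.
t ≈ 9.9559 years.

10.0 years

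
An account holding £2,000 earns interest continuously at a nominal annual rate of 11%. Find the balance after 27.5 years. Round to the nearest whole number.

£41,188

A = P·e^(rt) = 2,000·e^(0.11·27.5) = 2,000·e^3.025.
e^3.025 ≈ 20.594004711, so A ≈ 41,188.0094.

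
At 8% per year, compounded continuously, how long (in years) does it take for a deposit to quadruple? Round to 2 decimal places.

17.33 years

e^(0.08t) = 4, so 0.08t = ln 4 ≈ 1.3863.
t ≈ 1.3863/0.08 ≈ 17.3287.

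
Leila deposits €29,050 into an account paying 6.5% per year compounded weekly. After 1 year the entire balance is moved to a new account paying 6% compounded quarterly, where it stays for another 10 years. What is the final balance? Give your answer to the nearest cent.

Phase 1: 29,050·(1 + 0.00125)^52 ≈ 30,999.7113.
Phase 2: 30,999.7113·(1 + 0.015)^40 ≈ 56,234.0470.

€56,234.05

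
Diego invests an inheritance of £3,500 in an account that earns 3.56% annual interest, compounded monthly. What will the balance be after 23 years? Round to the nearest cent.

Periodic rate = 3.56%/12 = 0.00296667; periods = 12·23 = 276.
A = 3,500·(1 + 0.0356/12)^276 ≈ 3,500·2.265029637 ≈ 7,927.6037.

£7,927.60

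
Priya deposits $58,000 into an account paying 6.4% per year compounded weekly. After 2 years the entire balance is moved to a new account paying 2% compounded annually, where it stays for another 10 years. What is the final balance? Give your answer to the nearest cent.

Phase 1: 58,000·(1 + 0.064/52)^104 ≈ 65,914.8861.
Phase 2: 65,914.8861·(1 + 0.02)^10 ≈ 80,349.8784.

$80,349.88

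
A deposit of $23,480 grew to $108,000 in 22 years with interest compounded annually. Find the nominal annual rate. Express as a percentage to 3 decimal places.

(1 + r)^22 = 108,000/23,480 = 4.59966.
1 + r = 4.59966^(1/22) ≈ 1.071825, so r ≈ 0.071825.
r ≈ 7.18250%.

7.183%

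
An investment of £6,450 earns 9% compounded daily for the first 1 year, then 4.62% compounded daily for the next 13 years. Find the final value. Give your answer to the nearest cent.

Phase 1: 6,450·(1 + 0.09/365)^365 ≈ 7,057.3458.
Phase 2: 7,057.3458·(1 + 0.0462/365)^4745 ≈ 12,866.5514.

£12,866.55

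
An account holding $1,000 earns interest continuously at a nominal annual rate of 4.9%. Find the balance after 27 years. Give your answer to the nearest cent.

A = P·e^(rt) = 1,000·e^(0.049·27) = 1,000·e^1.323.
e^1.323 ≈ 3.754668504, so A ≈ 3,754.6685.

$3,754.67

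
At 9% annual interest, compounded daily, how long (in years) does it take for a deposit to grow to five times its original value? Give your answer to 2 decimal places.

(1 + 0.000246575)^(365t) = 5.
365t = ln 5 / ln(1 + 0.000246575) ≈ 1.6094/0.000246545 ≈ 6527.9696.
t ≈ 17.8848.

17.88 years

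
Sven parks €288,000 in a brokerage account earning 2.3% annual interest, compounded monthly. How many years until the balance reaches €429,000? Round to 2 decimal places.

17.34 years

(1 + 0.00191667)^(12t) = 429,000/288,000 = 1.4896.
12t·ln(1 + 0.00191667) = ln(1.4896); 12t = 0.3985/0.00191483 ≈ 208.1104.
t ≈ 17.3425 years.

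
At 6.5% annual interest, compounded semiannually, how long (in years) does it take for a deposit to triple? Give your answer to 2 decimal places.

(1 + 0.0325)^(2t) = 3.
2t = ln 3 / ln(1 + 0.0325) ≈ 1.0986/0.031983 ≈ 34.3498.
t ≈ 17.1749.

17.17 years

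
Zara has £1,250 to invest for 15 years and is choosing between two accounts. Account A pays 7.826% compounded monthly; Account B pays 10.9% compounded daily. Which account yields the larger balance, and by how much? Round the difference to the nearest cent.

A: (1 + 0.07826/12)^180 ≈ 3.222278344, so 1,250 × 3.222278344 ≈ 4,027.8479.
B: (1 + 0.109/365)^5475 ≈ 5.128206144, so 1,250 × 5.128206144 ≈ 6,410.2577.
Difference ≈ 2,382.4097 in favor of B.

Account B, by £2,382.41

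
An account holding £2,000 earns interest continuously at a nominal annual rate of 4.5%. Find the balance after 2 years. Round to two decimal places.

£2,188.35

A = P·e^(rt) = 2,000·e^(0.045·2) = 2,000·e^0.09.
e^0.09 ≈ 1.094174284, so A ≈ 2,188.3486.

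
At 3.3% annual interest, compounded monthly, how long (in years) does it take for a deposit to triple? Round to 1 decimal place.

(1 + 0.00275)^(12t) = 3.
12t = ln 3 / ln(1 + 0.00275) ≈ 1.0986/0.00274623 ≈ 400.0444.
t ≈ 33.3370.

33.3 years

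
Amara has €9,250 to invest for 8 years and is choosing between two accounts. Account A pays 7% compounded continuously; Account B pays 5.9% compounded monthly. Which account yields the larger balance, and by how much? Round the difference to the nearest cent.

A: e^(0.07·8) = e^0.56 ≈ 1.7506725003, so 9,250 × 1.7506725003 ≈ 16,193.7206.
B: (1 + 0.059/12)^96 ≈ 1.6013442872, so 9,250 × 1.6013442872 ≈ 14,812.4347.
Difference ≈ 1,381.2860 in favor of A.

Account A, by €1,381.29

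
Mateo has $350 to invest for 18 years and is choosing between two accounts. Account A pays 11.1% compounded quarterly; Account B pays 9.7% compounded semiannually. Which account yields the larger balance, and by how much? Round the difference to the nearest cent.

Account A, by $586.25

Account A growth factor: (1 + 0.02775)^72 ≈ 7.176273013; balance ≈ 2,511.6956.
Account B growth factor: (1 + 0.0485)^36 ≈ 5.501278771; balance ≈ 1,925.4476.
Account A is larger by 586.2480.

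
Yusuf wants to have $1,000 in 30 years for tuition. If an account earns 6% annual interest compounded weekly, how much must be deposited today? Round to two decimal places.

Periodic rate = 6%/52 = 0.00115385; 1560 periods.
P = 1,000/(1 + 0.06/52)^1560 ≈ 1,000/6.04337322 ≈ 165.4705.

$165.47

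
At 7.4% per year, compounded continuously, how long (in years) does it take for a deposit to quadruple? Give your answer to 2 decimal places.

e^(0.074t) = 4, so 0.074t = ln 4 ≈ 1.3863.
t ≈ 1.3863/0.074 ≈ 18.7337.

18.73 years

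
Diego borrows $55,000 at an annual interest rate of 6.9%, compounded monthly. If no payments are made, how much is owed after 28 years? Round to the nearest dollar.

Periodic rate = 6.9%/12 = 0.00575; periods = 12·28 = 336.
A = 55,000·(1 + 0.00575)^336 ≈ 55,000·6.8652104953 ≈ 377,586.5772.

$377,587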